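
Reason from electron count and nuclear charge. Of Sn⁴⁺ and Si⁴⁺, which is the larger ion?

Sn⁴⁺

These ions sit in one column with identical charge. Each step down the periodic table adds a principal shell, increasing the radius.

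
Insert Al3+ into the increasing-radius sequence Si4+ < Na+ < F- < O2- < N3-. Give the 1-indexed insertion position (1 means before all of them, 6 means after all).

2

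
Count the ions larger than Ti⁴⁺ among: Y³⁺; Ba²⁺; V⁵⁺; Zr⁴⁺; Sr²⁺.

4

V⁵⁺: 18 e⁻, Z=23, Ti⁴⁺: 18 e⁻, Z=22, Zr⁴⁺: 36 e⁻, Z=40, Y³⁺: 36 e⁻, Z=39, Sr²⁺: 36 e⁻, Z=38, Ba²⁺: 54 e⁻, Z=56. V⁵⁺ < Ti⁴⁺ (isoelectronic, higher Z=23 is smaller); Ti⁴⁺ < Zr⁴⁺ (same group, 1 shell fewer); Zr⁴⁺ < Y³⁺ (isoelectronic, higher Z=40 is smaller); Y³⁺ < Sr²⁺ (both 36 e⁻, Z=39>38); Sr²⁺ < Ba²⁺ (same group, period 5 vs 6).
Overall: V⁵⁺ < Ti⁴⁺ < Zr⁴⁺ < Y³⁺ < Sr²⁺ < Ba²⁺. Ti⁴⁺ has 1 below it and 4 above. So 4 are larger.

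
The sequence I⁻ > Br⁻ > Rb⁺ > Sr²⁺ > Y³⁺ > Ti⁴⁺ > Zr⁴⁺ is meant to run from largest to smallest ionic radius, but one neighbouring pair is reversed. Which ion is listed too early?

Compare adjacent ions: Ti⁴⁺ and Zr⁴⁺ are in one column with the same charge; the lighter period-4 ion has one fewer shell and is smaller — yet in this decreasing list Ti⁴⁺ sits before Zr⁴⁺. Nothing else is reversed, so Ti⁴⁺ should move one place to the right.

Ti⁴⁺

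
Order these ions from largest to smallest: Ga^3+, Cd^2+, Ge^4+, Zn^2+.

Tabulating Z and e⁻: Ge^4+ has 28 e⁻ (Z=32), Ga^3+ has 28 e⁻ (Z=31), Zn^2+ has 28 e⁻ (Z=30), Cd^2+ has 46 e⁻ (Z=48). Ge^4+ < Ga^3+ (both 28 e⁻, Z=32>31); Ga^3+ < Zn^2+ (both 28 e⁻, Z=31>30); Zn^2+ < Cd^2+ (same group, 1 shell fewer).

Cd^2+ > Zn^2+ > Ga^3+ > Ge^4+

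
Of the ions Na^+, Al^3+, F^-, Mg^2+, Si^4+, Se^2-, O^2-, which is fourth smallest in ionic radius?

Na^+

Work out protons and electrons: Si^4+ has 10 e⁻ (Z=14), Al^3+ has 10 e⁻ (Z=13), Mg^2+ has 10 e⁻ (Z=12), Na^+ has 10 e⁻ (Z=11), F^- has 10 e⁻ (Z=9), O^2- has 10 e⁻ (Z=8), Se^2- has 36 e⁻ (Z=34). Si^4+ < Al^3+ (both 10 e⁻, Z=14>13); Al^3+ < Mg^2+ (both 10 e⁻, Z=13>12); Mg^2+ < Na^+ (both 10 e⁻, Z=12>11); Na^+ < F^- (isoelectronic, higher Z=11 is smaller); F^- < O^2- (isoelectronic, higher Z=9 is smaller); O^2- < Se^2- (same group, period 2 vs 4).
That gives Si^4+ < Al^3+ < Mg^2+ < Na^+ < F^- < O^2- < Se^2-. From the smallest end, number 4 is Na^+.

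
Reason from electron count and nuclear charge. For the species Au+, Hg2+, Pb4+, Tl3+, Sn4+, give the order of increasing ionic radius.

Electron counts and nuclear charges: Sn4+ has 46 e⁻ (Z=50), Pb4+ has 78 e⁻ (Z=82), Tl3+ has 78 e⁻ (Z=81), Hg2+ has 78 e⁻ (Z=80), Au+ has 78 e⁻ (Z=79). Sn4+ < Pb4+ (same group, 1 shell fewer); Pb4+ < Tl3+ (isoelectronic, higher Z=82 is smaller); Tl3+ < Hg2+ (isoelectronic, higher Z=81 is smaller); Hg2+ < Au+ (both 78 e⁻, Z=80>79).

Sn4+ < Pb4+ < Tl3+ < Hg2+ < Au+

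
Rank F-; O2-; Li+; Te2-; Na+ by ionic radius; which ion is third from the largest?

F-

First list Z and electron count for each: Li+ (Z=3, 2 e⁻), Na+ (Z=11, 10 e⁻), F- (Z=9, 10 e⁻), O2- (Z=8, 10 e⁻), Te2- (Z=52, 54 e⁻). Li+ < Na+ (same group, 1 shell fewer); Na+ < F- (both 10 e⁻, Z=11>9); F- < O2- (both 10 e⁻, Z=9>8); O2- < Te2- (same group, period 2 vs 5).
That gives Li+ < Na+ < F- < O2- < Te2-. From the largest end, number 3 is F-.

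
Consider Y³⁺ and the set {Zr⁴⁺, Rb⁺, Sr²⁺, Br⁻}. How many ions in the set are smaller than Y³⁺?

Isoelectronic series (36 e⁻ each). Size is set by nuclear charge: more protons means a smaller ion. Zr⁴⁺ (Z=40), Y³⁺ (Z=39), Sr²⁺ (Z=38), Rb⁺ (Z=37), Br⁻ (Z=35).
Ordering all of them (including Y³⁺) by radius gives Zr⁴⁺ < Y³⁺ < Sr²⁺ < Rb⁺ < Br⁻. Count: 1.

1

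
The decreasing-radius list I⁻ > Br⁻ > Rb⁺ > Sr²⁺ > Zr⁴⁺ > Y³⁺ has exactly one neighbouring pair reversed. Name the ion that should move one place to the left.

Scanning neighbour by neighbour, only Zr⁴⁺/Y³⁺ violates a trend: both have 36 electrons but Z(Zr)=40 > Z(Y)=39, so Zr⁴⁺ should be the smaller of the two. That makes Y³⁺ the one sitting a position late relative to where it belongs.

Y³⁺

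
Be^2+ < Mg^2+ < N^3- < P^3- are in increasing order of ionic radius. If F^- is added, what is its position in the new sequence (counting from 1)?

3

Be^2+ (Z=4, 2 e⁻), Mg^2+ (Z=12, 10 e⁻), F^- (Z=9, 10 e⁻), N^3- (Z=7, 10 e⁻), P^3- (Z=15, 18 e⁻). Be^2+ < Mg^2+ (same group, 1 shell fewer); Mg^2+ < F^- (both 10 e⁻, Z=12>9); F^- < N^3- (both 10 e⁻, Z=9>7); N^3- < P^3- (same group, 1 shell fewer).
Merged order: Be^2+ < Mg^2+ < F^- < N^3- < P^3- — F^- is number 3.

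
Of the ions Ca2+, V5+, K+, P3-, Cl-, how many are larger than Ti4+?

4

All of these have 18 electrons (isoelectronic). With the same electron cloud, the ion with the most protons pulls it in tightest. Nuclear charges: V5+ (Z=23), Ti4+ (Z=22), Ca2+ (Z=20), K+ (Z=19), Cl- (Z=17), P3- (Z=15). Highest Z is smallest.
Relative to Ti4+, the ions that are larger are Ca2+, K+, Cl-, P3-. So 4 are larger.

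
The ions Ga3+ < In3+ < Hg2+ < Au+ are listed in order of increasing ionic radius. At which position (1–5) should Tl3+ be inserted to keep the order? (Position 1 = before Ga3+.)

Electron counts and nuclear charges: Ga3+ has 28 e⁻ (Z=31), In3+ has 46 e⁻ (Z=49), Tl3+ has 78 e⁻ (Z=81), Hg2+ has 78 e⁻ (Z=80), Au+ has 78 e⁻ (Z=79). Ga3+ < In3+ (same group, 1 shell fewer); In3+ < Tl3+ (same group, 1 shell fewer); Tl3+ < Hg2+ (isoelectronic, higher Z=81 is smaller); Hg2+ < Au+ (isoelectronic, higher Z=80 is smaller).
The complete sequence is Ga3+ < In3+ < Tl3+ < Hg2+ < Au+. Tl3+ sits at position 3.

3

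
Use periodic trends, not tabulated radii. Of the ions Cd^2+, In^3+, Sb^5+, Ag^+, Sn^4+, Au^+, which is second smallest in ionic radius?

Sn^4+

Electron counts and nuclear charges: Sb^5+ (Z=51, 46 e⁻), Sn^4+ (Z=50, 46 e⁻), In^3+ (Z=49, 46 e⁻), Cd^2+ (Z=48, 46 e⁻), Ag^+ (Z=47, 46 e⁻), Au^+ (Z=79, 78 e⁻). Sb^5+ < Sn^4+ (isoelectronic, higher Z=51 is smaller); Sn^4+ < In^3+ (both 46 e⁻, Z=50>49); In^3+ < Cd^2+ (both 46 e⁻, Z=49>48); Cd^2+ < Ag^+ (both 46 e⁻, Z=48>47); Ag^+ < Au^+ (same group, 1 shell fewer).
Full ascending order: Sb^5+ < Sn^4+ < In^3+ < Cd^2+ < Ag^+ < Au^+. Counting from the smallest, position 2 is Sn^4+.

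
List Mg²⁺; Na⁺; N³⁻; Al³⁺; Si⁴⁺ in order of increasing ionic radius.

These species are isoelectronic with 10 electrons. The only difference is the number of protons: Si⁴⁺ (Z=14), Al³⁺ (Z=13), Mg²⁺ (Z=12), Na⁺ (Z=11), N³⁻ (Z=7). The strongest nuclear pull (Si⁴⁺) gives the smallest ion.

Si⁴⁺ < Al³⁺ < Mg²⁺ < Na⁺ < N³⁻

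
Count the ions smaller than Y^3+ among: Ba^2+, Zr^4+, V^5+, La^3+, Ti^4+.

V^5+ (Z=23, 18 e⁻), Ti^4+ (Z=22, 18 e⁻), Zr^4+ (Z=40, 36 e⁻), Y^3+ (Z=39, 36 e⁻), La^3+ (Z=57, 54 e⁻), Ba^2+ (Z=56, 54 e⁻). V^5+ < Ti^4+ (isoelectronic, higher Z=23 is smaller); Ti^4+ < Zr^4+ (same group, 1 shell fewer); Zr^4+ < Y^3+ (both 36 e⁻, Z=40>39); Y^3+ < La^3+ (same group, 1 shell fewer); La^3+ < Ba^2+ (isoelectronic, higher Z=57 is smaller).
Placing each against Y^3+: smaller — V^5+, Ti^4+, Zr^4+; larger — La^3+, Ba^2+. So 3 are smaller.

3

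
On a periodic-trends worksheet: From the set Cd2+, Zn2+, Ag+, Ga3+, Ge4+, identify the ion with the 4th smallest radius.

Cd2+

Tabulating Z and e⁻: Ge4+ has 28 e⁻ (Z=32), Ga3+ has 28 e⁻ (Z=31), Zn2+ has 28 e⁻ (Z=30), Cd2+ has 46 e⁻ (Z=48), Ag+ has 46 e⁻ (Z=47). Ge4+ < Ga3+ (isoelectronic, higher Z=32 is smaller); Ga3+ < Zn2+ (isoelectronic, higher Z=31 is smaller); Zn2+ < Cd2+ (same group, period 4 vs 5); Cd2+ < Ag+ (both 46 e⁻, Z=48>47).
Ordering: Ge4+ < Ga3+ < Zn2+ < Cd2+ < Ag+. The 4th smallest is Cd2+.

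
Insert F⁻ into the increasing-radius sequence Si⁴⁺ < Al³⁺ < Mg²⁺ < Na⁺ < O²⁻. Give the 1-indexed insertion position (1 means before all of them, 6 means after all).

5

Isoelectronic series (10 e⁻ each). Size is set by nuclear charge: more protons means a smaller ion. Si⁴⁺ (Z=14), Al³⁺ (Z=13), Mg²⁺ (Z=12), Na⁺ (Z=11), F⁻ (Z=9), O²⁻ (Z=8).
Putting F⁻ in gives Si⁴⁺ < Al³⁺ < Mg²⁺ < Na⁺ < F⁻ < O²⁻; it lands at slot 5.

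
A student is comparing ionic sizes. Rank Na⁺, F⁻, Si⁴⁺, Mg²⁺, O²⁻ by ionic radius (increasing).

Si⁴⁺ < Mg²⁺ < Na⁺ < F⁻ < O²⁻

These species are isoelectronic with 10 electrons. The only difference is the number of protons: Si⁴⁺ (Z=14), Mg²⁺ (Z=12), Na⁺ (Z=11), F⁻ (Z=9), O²⁻ (Z=8). The strongest nuclear pull (Si⁴⁺) gives the smallest ion.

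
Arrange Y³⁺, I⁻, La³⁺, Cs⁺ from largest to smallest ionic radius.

I⁻ > Cs⁺ > La³⁺ > Y³⁺

Tabulating Z and e⁻: Y³⁺: 36 e⁻, Z=39, La³⁺: 54 e⁻, Z=57, Cs⁺: 54 e⁻, Z=55, I⁻: 54 e⁻, Z=53. Y³⁺ < La³⁺ (same group, 1 shell fewer); La³⁺ < Cs⁺ (both 54 e⁻, Z=57>55); Cs⁺ < I⁻ (isoelectronic, higher Z=55 is smaller).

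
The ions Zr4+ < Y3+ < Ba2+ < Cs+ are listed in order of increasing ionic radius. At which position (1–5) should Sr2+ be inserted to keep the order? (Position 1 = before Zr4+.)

3

Tabulating Z and e⁻: Zr4+: 36 e⁻, Z=40, Y3+: 36 e⁻, Z=39, Sr2+: 36 e⁻, Z=38, Ba2+: 54 e⁻, Z=56, Cs+: 54 e⁻, Z=55. Zr4+ < Y3+ (both 36 e⁻, Z=40>39); Y3+ < Sr2+ (isoelectronic, higher Z=39 is smaller); Sr2+ < Ba2+ (same group, period 5 vs 6); Ba2+ < Cs+ (both 54 e⁻, Z=56>55).
The complete sequence is Zr4+ < Y3+ < Sr2+ < Ba2+ < Cs+. Sr2+ sits at position 3.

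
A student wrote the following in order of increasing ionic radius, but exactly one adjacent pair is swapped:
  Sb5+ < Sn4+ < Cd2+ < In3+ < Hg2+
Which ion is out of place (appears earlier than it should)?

Cd2+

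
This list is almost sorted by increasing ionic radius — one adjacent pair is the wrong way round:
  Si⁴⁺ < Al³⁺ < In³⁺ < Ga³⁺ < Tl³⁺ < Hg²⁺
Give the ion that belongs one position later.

In³⁺

Compare adjacent ions: both in group 13 with the same charge; Ga³⁺ (period 4) has the smaller radius — yet in this increasing list In³⁺ sits before Ga³⁺. Nothing else is reversed, so In³⁺ should move one place to the right.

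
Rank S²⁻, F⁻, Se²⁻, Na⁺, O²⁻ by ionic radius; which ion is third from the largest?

Na⁺: 10 e⁻, Z=11, F⁻: 10 e⁻, Z=9, O²⁻: 10 e⁻, Z=8, S²⁻: 18 e⁻, Z=16, Se²⁻: 36 e⁻, Z=34. Na⁺ < F⁻ (isoelectronic, higher Z=11 is smaller); F⁻ < O²⁻ (both 10 e⁻, Z=9>8); O²⁻ < S²⁻ (same group, period 2 vs 3); S²⁻ < Se²⁻ (same group, 1 shell fewer).
Ordering: Na⁺ < F⁻ < O²⁻ < S²⁻ < Se²⁻. The third largest is O²⁻.

O²⁻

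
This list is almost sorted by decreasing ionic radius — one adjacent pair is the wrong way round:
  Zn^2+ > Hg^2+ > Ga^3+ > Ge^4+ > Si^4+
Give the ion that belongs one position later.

Check each adjacent pair. Zn^2+ and Hg^2+ are reversed: Zn^2+ and Hg^2+ are in one column with the same charge; the lighter period-4 ion has 2 fewer shells and is smaller. No other neighbouring pair contradicts the periodic trends, so Zn^2+ is the ion listed too early.

Zn^2+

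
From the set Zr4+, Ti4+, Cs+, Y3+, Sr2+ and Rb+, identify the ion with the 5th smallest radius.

Electron counts and nuclear charges: Ti4+ has 18 e⁻ (Z=22), Zr4+ has 36 e⁻ (Z=40), Y3+ has 36 e⁻ (Z=39), Sr2+ has 36 e⁻ (Z=38), Rb+ has 36 e⁻ (Z=37), Cs+ has 54 e⁻ (Z=55). Ti4+ < Zr4+ (same group, period 4 vs 5); Zr4+ < Y3+ (isoelectronic, higher Z=40 is smaller); Y3+ < Sr2+ (isoelectronic, higher Z=39 is smaller); Sr2+ < Rb+ (both 36 e⁻, Z=38>37); Rb+ < Cs+ (same group, 1 shell fewer).
Ordering: Ti4+ < Zr4+ < Y3+ < Sr2+ < Rb+ < Cs+. The 5th smallest is Rb+.

Rb+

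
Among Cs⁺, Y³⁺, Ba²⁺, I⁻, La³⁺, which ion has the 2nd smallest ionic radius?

La³⁺

Y³⁺ has 36 e⁻ (Z=39), La³⁺ has 54 e⁻ (Z=57), Ba²⁺ has 54 e⁻ (Z=56), Cs⁺ has 54 e⁻ (Z=55), I⁻ has 54 e⁻ (Z=53). Y³⁺ < La³⁺ (same group, period 5 vs 6); La³⁺ < Ba²⁺ (isoelectronic, higher Z=57 is smaller); Ba²⁺ < Cs⁺ (isoelectronic, higher Z=56 is smaller); Cs⁺ < I⁻ (both 54 e⁻, Z=55>53).
Ordering: Y³⁺ < La³⁺ < Ba²⁺ < Cs⁺ < I⁻. The 2nd smallest is La³⁺.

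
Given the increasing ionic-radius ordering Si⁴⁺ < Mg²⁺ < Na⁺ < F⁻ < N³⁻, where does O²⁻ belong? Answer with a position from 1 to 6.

5

Isoelectronic series (10 e⁻ each). Size is set by nuclear charge: more protons means a smaller ion. Si⁴⁺ (Z=14), Mg²⁺ (Z=12), Na⁺ (Z=11), F⁻ (Z=9), O²⁻ (Z=8), N³⁻ (Z=7).
Merged order: Si⁴⁺ < Mg²⁺ < Na⁺ < F⁻ < O²⁻ < N³⁻ — O²⁻ is number 5.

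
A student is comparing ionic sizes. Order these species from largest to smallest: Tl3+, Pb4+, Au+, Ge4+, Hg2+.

Au+ > Hg2+ > Tl3+ > Pb4+ > Ge4+

Work out protons and electrons: Ge4+ has 28 e⁻ (Z=32), Pb4+ has 78 e⁻ (Z=82), Tl3+ has 78 e⁻ (Z=81), Hg2+ has 78 e⁻ (Z=80), Au+ has 78 e⁻ (Z=79). Ge4+ < Pb4+ (same group, 2 shells fewer); Pb4+ < Tl3+ (isoelectronic, higher Z=82 is smaller); Tl3+ < Hg2+ (isoelectronic, higher Z=81 is smaller); Hg2+ < Au+ (both 78 e⁻, Z=80>79).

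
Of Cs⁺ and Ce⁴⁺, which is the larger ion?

Cs⁺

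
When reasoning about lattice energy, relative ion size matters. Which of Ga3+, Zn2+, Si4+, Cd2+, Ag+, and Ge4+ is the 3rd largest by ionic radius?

Zn2+

First list Z and electron count for each: Si4+: 10 e⁻, Z=14, Ge4+: 28 e⁻, Z=32, Ga3+: 28 e⁻, Z=31, Zn2+: 28 e⁻, Z=30, Cd2+: 46 e⁻, Z=48, Ag+: 46 e⁻, Z=47. Si4+ < Ge4+ (same group, 1 shell fewer); Ge4+ < Ga3+ (isoelectronic, higher Z=32 is smaller); Ga3+ < Zn2+ (both 28 e⁻, Z=31>30); Zn2+ < Cd2+ (same group, period 4 vs 5); Cd2+ < Ag+ (isoelectronic, higher Z=48 is smaller).
Ordering: Si4+ < Ge4+ < Ga3+ < Zn2+ < Cd2+ < Ag+. The 3rd largest is Zn2+.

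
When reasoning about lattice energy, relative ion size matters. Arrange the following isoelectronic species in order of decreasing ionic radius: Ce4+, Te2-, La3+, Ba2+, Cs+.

Te2- > Cs+ > Ba2+ > La3+ > Ce4+

Isoelectronic series (54 e⁻ each). Size is set by nuclear charge: more protons means a smaller ion. Ce4+ (Z=58), La3+ (Z=57), Ba2+ (Z=56), Cs+ (Z=55), Te2- (Z=52).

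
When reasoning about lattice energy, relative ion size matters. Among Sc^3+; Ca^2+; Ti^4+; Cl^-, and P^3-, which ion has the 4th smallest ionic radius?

Isoelectronic series (18 e⁻ each). Size is set by nuclear charge: more protons means a smaller ion. Ti^4+ (Z=22), Sc^3+ (Z=21), Ca^2+ (Z=20), Cl^- (Z=17), P^3- (Z=15).
So the order is Ti^4+ < Sc^3+ < Ca^2+ < Cl^- < P^3-; the 4th-smallest ion is Cl^-.

Cl^-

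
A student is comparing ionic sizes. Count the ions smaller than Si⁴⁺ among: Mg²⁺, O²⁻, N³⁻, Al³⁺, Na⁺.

0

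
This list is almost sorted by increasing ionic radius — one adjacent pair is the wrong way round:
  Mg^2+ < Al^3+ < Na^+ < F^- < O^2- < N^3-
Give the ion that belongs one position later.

Check each adjacent pair. Mg^2+ and Al^3+ are reversed: both have 10 electrons but Z(Al)=13 > Z(Mg)=12, so Al^3+ should be the smaller of the two. No other neighbouring pair contradicts the periodic trends, so Mg^2+ is the ion listed too early.

Mg^2+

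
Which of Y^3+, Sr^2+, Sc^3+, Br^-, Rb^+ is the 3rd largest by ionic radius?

Sr^2+

Tabulating Z and e⁻: Sc^3+ (Z=21, 18 e⁻), Y^3+ (Z=39, 36 e⁻), Sr^2+ (Z=38, 36 e⁻), Rb^+ (Z=37, 36 e⁻), Br^- (Z=35, 36 e⁻). Sc^3+ < Y^3+ (same group, period 4 vs 5); Y^3+ < Sr^2+ (both 36 e⁻, Z=39>38); Sr^2+ < Rb^+ (both 36 e⁻, Z=38>37); Rb^+ < Br^- (both 36 e⁻, Z=37>35).
So the order is Sc^3+ < Y^3+ < Sr^2+ < Rb^+ < Br^-; the 3rd-largest ion is Sr^2+.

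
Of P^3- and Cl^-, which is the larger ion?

P^3-

Isoelectronic series (18 e⁻ each). Size is set by nuclear charge: more protons means a smaller ion. Cl^- (Z=17), P^3- (Z=15).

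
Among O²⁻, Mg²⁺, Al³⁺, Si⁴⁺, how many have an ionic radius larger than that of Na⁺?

Isoelectronic series (10 e⁻ each). Size is set by nuclear charge: more protons means a smaller ion. Si⁴⁺ (Z=14), Al³⁺ (Z=13), Mg²⁺ (Z=12), Na⁺ (Z=11), O²⁻ (Z=8).
Overall: Si⁴⁺ < Al³⁺ < Mg²⁺ < Na⁺ < O²⁻. Na⁺ has 3 below it and 1 above. That's 1.

1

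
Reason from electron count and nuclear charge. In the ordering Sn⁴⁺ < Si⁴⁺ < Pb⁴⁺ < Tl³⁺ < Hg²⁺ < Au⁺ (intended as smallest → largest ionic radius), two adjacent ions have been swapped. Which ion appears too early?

The pair Sn⁴⁺, Si⁴⁺ is the wrong way round — same group and charge — period 3 sits above period 5, so Si⁴⁺ is smaller. All other adjacent pairs agree with periodic trends, so Sn⁴⁺ is the misplaced ion.

Sn⁴⁺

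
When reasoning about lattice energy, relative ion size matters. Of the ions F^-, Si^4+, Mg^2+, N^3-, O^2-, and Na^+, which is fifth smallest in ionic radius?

O^2-

Isoelectronic series (10 e⁻ each). Size is set by nuclear charge: more protons means a smaller ion. Si^4+ (Z=14), Mg^2+ (Z=12), Na^+ (Z=11), F^- (Z=9), O^2- (Z=8), N^3- (Z=7).
That gives Si^4+ < Mg^2+ < Na^+ < F^- < O^2- < N^3-. From the smallest end, number 5 is O^2-.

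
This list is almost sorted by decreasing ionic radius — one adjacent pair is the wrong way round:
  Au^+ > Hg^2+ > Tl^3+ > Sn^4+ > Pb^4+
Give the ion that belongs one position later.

Sn^4+

The pair Sn^4+, Pb^4+ is the wrong way round — both in group 14 with the same charge; Sn^4+ (period 5) has the smaller radius. All other adjacent pairs agree with periodic trends, so Sn^4+ is the misplaced ion.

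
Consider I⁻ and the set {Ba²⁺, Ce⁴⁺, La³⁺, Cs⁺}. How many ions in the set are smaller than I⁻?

These species are isoelectronic with 54 electrons. The only difference is the number of protons: Ce⁴⁺ (Z=58), La³⁺ (Z=57), Ba²⁺ (Z=56), Cs⁺ (Z=55), I⁻ (Z=53). The strongest nuclear pull (Ce⁴⁺) gives the smallest ion.
Ordering all of them (including I⁻) by radius gives Ce⁴⁺ < La³⁺ < Ba²⁺ < Cs⁺ < I⁻. So 4 are smaller.

4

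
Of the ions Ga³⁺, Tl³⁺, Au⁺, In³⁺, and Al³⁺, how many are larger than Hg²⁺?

Tabulating Z and e⁻: Al³⁺: 10 e⁻, Z=13, Ga³⁺: 28 e⁻, Z=31, In³⁺: 46 e⁻, Z=49, Tl³⁺: 78 e⁻, Z=81, Hg²⁺: 78 e⁻, Z=80, Au⁺: 78 e⁻, Z=79. Al³⁺ < Ga³⁺ (same group, 1 shell fewer); Ga³⁺ < In³⁺ (same group, 1 shell fewer); In³⁺ < Tl³⁺ (same group, 1 shell fewer); Tl³⁺ < Hg²⁺ (both 78 e⁻, Z=81>80); Hg²⁺ < Au⁺ (isoelectronic, higher Z=80 is smaller).
Relative to Hg²⁺, the ions that are larger are Au⁺. So 1 is larger.

1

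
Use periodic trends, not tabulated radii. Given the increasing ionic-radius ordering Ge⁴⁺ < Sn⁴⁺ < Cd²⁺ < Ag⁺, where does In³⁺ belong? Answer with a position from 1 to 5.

3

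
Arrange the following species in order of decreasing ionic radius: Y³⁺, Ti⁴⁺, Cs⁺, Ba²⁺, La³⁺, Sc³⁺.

Work out protons and electrons: Ti⁴⁺: 18 e⁻, Z=22, Sc³⁺: 18 e⁻, Z=21, Y³⁺: 36 e⁻, Z=39, La³⁺: 54 e⁻, Z=57, Ba²⁺: 54 e⁻, Z=56, Cs⁺: 54 e⁻, Z=55. Ti⁴⁺ < Sc³⁺ (both 18 e⁻, Z=22>21); Sc³⁺ < Y³⁺ (same group, period 4 vs 5); Y³⁺ < La³⁺ (same group, period 5 vs 6); La³⁺ < Ba²⁺ (both 54 e⁻, Z=57>56); Ba²⁺ < Cs⁺ (isoelectronic, higher Z=56 is smaller).

Cs⁺ > Ba²⁺ > La³⁺ > Y³⁺ > Sc³⁺ > Ti⁴⁺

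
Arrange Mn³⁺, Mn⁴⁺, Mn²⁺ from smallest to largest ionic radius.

Mn⁴⁺ < Mn³⁺ < Mn²⁺

These are all Mn ions. Removing more electrons (higher positive charge) pulls the remaining electrons in closer, so Mn⁴⁺ is smallest and Mn²⁺ is largest.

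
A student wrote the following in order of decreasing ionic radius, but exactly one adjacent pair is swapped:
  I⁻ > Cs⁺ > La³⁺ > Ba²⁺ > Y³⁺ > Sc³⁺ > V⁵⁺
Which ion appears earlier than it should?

Scanning neighbour by neighbour, only La³⁺/Ba²⁺ violates a trend: they are isoelectronic (54 e⁻) and La has more protons than Ba (57 vs 56), making La³⁺ smaller. That makes La³⁺ the one sitting a position early relative to where it belongs.

La³⁺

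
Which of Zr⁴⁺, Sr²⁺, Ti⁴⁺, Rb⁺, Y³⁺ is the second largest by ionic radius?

Sr²⁺

Ti⁴⁺: 18 e⁻, Z=22, Zr⁴⁺: 36 e⁻, Z=40, Y³⁺: 36 e⁻, Z=39, Sr²⁺: 36 e⁻, Z=38, Rb⁺: 36 e⁻, Z=37. Ti⁴⁺ < Zr⁴⁺ (same group, period 4 vs 5); Zr⁴⁺ < Y³⁺ (both 36 e⁻, Z=40>39); Y³⁺ < Sr²⁺ (both 36 e⁻, Z=39>38); Sr²⁺ < Rb⁺ (both 36 e⁻, Z=38>37).
So the order is Ti⁴⁺ < Zr⁴⁺ < Y³⁺ < Sr²⁺ < Rb⁺; the 2nd-largest ion is Sr²⁺.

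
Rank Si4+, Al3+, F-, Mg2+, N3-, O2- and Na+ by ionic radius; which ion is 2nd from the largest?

O2-

These species are isoelectronic with 10 electrons. The only difference is the number of protons: Si4+ (Z=14), Al3+ (Z=13), Mg2+ (Z=12), Na+ (Z=11), F- (Z=9), O2- (Z=8), N3- (Z=7). The strongest nuclear pull (Si4+) gives the smallest ion.
Ordering: Si4+ < Al3+ < Mg2+ < Na+ < F- < O2- < N3-. The 2nd largest is O2-.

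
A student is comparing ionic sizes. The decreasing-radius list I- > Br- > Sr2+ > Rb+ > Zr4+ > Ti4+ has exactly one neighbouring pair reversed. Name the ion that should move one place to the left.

Check each adjacent pair. Sr2+ and Rb+ are reversed: they are isoelectronic (36 e⁻) and Sr has more protons than Rb (38 vs 37), making Sr2+ smaller. No other neighbouring pair contradicts the periodic trends, so Rb+ is the ion listed too late.

Rb+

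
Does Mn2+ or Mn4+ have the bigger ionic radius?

Same element, different charge: the more highly charged cation has fewer electrons and a greater effective nuclear charge per electron, making Mn4+ the smallest.

Mn2+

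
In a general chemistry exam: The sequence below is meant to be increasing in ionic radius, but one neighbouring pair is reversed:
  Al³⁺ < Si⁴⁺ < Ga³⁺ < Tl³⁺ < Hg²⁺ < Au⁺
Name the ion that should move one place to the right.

Al³⁺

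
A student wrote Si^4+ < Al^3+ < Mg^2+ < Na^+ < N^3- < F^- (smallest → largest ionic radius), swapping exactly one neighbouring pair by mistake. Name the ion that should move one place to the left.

F^-

The pair N^3-, F^- is the wrong way round — F^- and N^3- share 10 electrons; the higher nuclear charge on F (Z=9) contracts it more, so F^- < N^3-. All other adjacent pairs agree with periodic trends, so F^- is the misplaced ion.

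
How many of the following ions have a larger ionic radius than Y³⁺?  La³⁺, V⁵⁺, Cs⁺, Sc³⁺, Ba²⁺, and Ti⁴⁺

3

V⁵⁺: 18 e⁻, Z=23, Ti⁴⁺: 18 e⁻, Z=22, Sc³⁺: 18 e⁻, Z=21, Y³⁺: 36 e⁻, Z=39, La³⁺: 54 e⁻, Z=57, Ba²⁺: 54 e⁻, Z=56, Cs⁺: 54 e⁻, Z=55. V⁵⁺ < Ti⁴⁺ (isoelectronic, higher Z=23 is smaller); Ti⁴⁺ < Sc³⁺ (isoelectronic, higher Z=22 is smaller); Sc³⁺ < Y³⁺ (same group, 1 shell fewer); Y³⁺ < La³⁺ (same group, period 5 vs 6); La³⁺ < Ba²⁺ (isoelectronic, higher Z=57 is smaller); Ba²⁺ < Cs⁺ (both 54 e⁻, Z=56>55).
Relative to Y³⁺, the ions that are larger are La³⁺, Ba²⁺, Cs⁺. So 3 are larger.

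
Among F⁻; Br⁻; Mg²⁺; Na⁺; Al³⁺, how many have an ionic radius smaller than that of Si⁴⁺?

Si⁴⁺ (Z=14, 10 e⁻), Al³⁺ (Z=13, 10 e⁻), Mg²⁺ (Z=12, 10 e⁻), Na⁺ (Z=11, 10 e⁻), F⁻ (Z=9, 10 e⁻), Br⁻ (Z=35, 36 e⁻). Si⁴⁺ < Al³⁺ (isoelectronic, higher Z=14 is smaller); Al³⁺ < Mg²⁺ (isoelectronic, higher Z=13 is smaller); Mg²⁺ < Na⁺ (isoelectronic, higher Z=12 is smaller); Na⁺ < F⁻ (both 10 e⁻, Z=11>9); F⁻ < Br⁻ (same group, period 2 vs 4).
Relative to Si⁴⁺, the ions that are smaller are none. Count: 0.

0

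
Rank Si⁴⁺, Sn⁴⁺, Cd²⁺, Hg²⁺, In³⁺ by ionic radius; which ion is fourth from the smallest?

Electron counts and nuclear charges: Si⁴⁺ has 10 e⁻ (Z=14), Sn⁴⁺ has 46 e⁻ (Z=50), In³⁺ has 46 e⁻ (Z=49), Cd²⁺ has 46 e⁻ (Z=48), Hg²⁺ has 78 e⁻ (Z=80). Si⁴⁺ < Sn⁴⁺ (same group, 2 shells fewer); Sn⁴⁺ < In³⁺ (isoelectronic, higher Z=50 is smaller); In³⁺ < Cd²⁺ (isoelectronic, higher Z=49 is smaller); Cd²⁺ < Hg²⁺ (same group, period 5 vs 6).
That gives Si⁴⁺ < Sn⁴⁺ < In³⁺ < Cd²⁺ < Hg²⁺. From the smallest end, number 4 is Cd²⁺.

Cd²⁺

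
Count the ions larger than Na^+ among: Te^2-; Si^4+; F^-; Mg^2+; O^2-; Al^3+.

Electron counts and nuclear charges: Si^4+ (Z=14, 10 e⁻), Al^3+ (Z=13, 10 e⁻), Mg^2+ (Z=12, 10 e⁻), Na^+ (Z=11, 10 e⁻), F^- (Z=9, 10 e⁻), O^2- (Z=8, 10 e⁻), Te^2- (Z=52, 54 e⁻). Si^4+ < Al^3+ (both 10 e⁻, Z=14>13); Al^3+ < Mg^2+ (isoelectronic, higher Z=13 is smaller); Mg^2+ < Na^+ (both 10 e⁻, Z=12>11); Na^+ < F^- (both 10 e⁻, Z=11>9); F^- < O^2- (isoelectronic, higher Z=9 is smaller); O^2- < Te^2- (same group, 3 shells fewer).
Ordering all of them (including Na^+) by radius gives Si^4+ < Al^3+ < Mg^2+ < Na^+ < F^- < O^2- < Te^2-. That's 3.

3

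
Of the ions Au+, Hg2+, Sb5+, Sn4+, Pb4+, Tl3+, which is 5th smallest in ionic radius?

Hg2+

First list Z and electron count for each: Sb5+ (Z=51, 46 e⁻), Sn4+ (Z=50, 46 e⁻), Pb4+ (Z=82, 78 e⁻), Tl3+ (Z=81, 78 e⁻), Hg2+ (Z=80, 78 e⁻), Au+ (Z=79, 78 e⁻). Sb5+ < Sn4+ (isoelectronic, higher Z=51 is smaller); Sn4+ < Pb4+ (same group, 1 shell fewer); Pb4+ < Tl3+ (both 78 e⁻, Z=82>81); Tl3+ < Hg2+ (both 78 e⁻, Z=81>80); Hg2+ < Au+ (both 78 e⁻, Z=80>79).
Ordering: Sb5+ < Sn4+ < Pb4+ < Tl3+ < Hg2+ < Au+. The 5th smallest is Hg2+.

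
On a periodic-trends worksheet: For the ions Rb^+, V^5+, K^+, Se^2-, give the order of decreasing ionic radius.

Electron counts and nuclear charges: V^5+ has 18 e⁻ (Z=23), K^+ has 18 e⁻ (Z=19), Rb^+ has 36 e⁻ (Z=37), Se^2- has 36 e⁻ (Z=34). V^5+ < K^+ (isoelectronic, higher Z=23 is smaller); K^+ < Rb^+ (same group, 1 shell fewer); Rb^+ < Se^2- (both 36 e⁻, Z=37>34).

Se^2- > Rb^+ > K^+ > V^5+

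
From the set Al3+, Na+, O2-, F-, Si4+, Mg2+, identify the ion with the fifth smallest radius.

F-

Isoelectronic series (10 e⁻ each). Size is set by nuclear charge: more protons means a smaller ion. Si4+ (Z=14), Al3+ (Z=13), Mg2+ (Z=12), Na+ (Z=11), F- (Z=9), O2- (Z=8).
So the order is Si4+ < Al3+ < Mg2+ < Na+ < F- < O2-; the 5th-smallest ion is F-.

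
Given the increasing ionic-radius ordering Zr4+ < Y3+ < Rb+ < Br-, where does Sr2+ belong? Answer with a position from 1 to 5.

3

Isoelectronic series (36 e⁻ each). Size is set by nuclear charge: more protons means a smaller ion. Zr4+ (Z=40), Y3+ (Z=39), Sr2+ (Z=38), Rb+ (Z=37), Br- (Z=35).
Merged order: Zr4+ < Y3+ < Sr2+ < Rb+ < Br- — Sr2+ is number 3.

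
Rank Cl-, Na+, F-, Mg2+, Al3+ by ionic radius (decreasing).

First list Z and electron count for each: Al3+ has 10 e⁻ (Z=13), Mg2+ has 10 e⁻ (Z=12), Na+ has 10 e⁻ (Z=11), F- has 10 e⁻ (Z=9), Cl- has 18 e⁻ (Z=17). Al3+ < Mg2+ (isoelectronic, higher Z=13 is smaller); Mg2+ < Na+ (both 10 e⁻, Z=12>11); Na+ < F- (isoelectronic, higher Z=11 is smaller); F- < Cl- (same group, period 2 vs 3).

Cl- > F- > Na+ > Mg2+ > Al3+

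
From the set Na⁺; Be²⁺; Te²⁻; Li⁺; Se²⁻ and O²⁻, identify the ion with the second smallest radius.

Be²⁺ (Z=4, 2 e⁻), Li⁺ (Z=3, 2 e⁻), Na⁺ (Z=11, 10 e⁻), O²⁻ (Z=8, 10 e⁻), Se²⁻ (Z=34, 36 e⁻), Te²⁻ (Z=52, 54 e⁻). Be²⁺ < Li⁺ (isoelectronic, higher Z=4 is smaller); Li⁺ < Na⁺ (same group, period 2 vs 3); Na⁺ < O²⁻ (both 10 e⁻, Z=11>8); O²⁻ < Se²⁻ (same group, 2 shells fewer); Se²⁻ < Te²⁻ (same group, 1 shell fewer).
That gives Be²⁺ < Li⁺ < Na⁺ < O²⁻ < Se²⁻ < Te²⁻. From the smallest end, number 2 is Li⁺.

Li⁺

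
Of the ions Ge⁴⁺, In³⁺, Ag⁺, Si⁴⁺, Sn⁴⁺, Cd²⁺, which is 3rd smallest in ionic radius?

Sn⁴⁺

Electron counts and nuclear charges: Si⁴⁺: 10 e⁻, Z=14, Ge⁴⁺: 28 e⁻, Z=32, Sn⁴⁺: 46 e⁻, Z=50, In³⁺: 46 e⁻, Z=49, Cd²⁺: 46 e⁻, Z=48, Ag⁺: 46 e⁻, Z=47. Si⁴⁺ < Ge⁴⁺ (same group, 1 shell fewer); Ge⁴⁺ < Sn⁴⁺ (same group, period 4 vs 5); Sn⁴⁺ < In³⁺ (isoelectronic, higher Z=50 is smaller); In³⁺ < Cd²⁺ (isoelectronic, higher Z=49 is smaller); Cd²⁺ < Ag⁺ (isoelectronic, higher Z=48 is smaller).
Ordering: Si⁴⁺ < Ge⁴⁺ < Sn⁴⁺ < In³⁺ < Cd²⁺ < Ag⁺. The 3rd smallest is Sn⁴⁺.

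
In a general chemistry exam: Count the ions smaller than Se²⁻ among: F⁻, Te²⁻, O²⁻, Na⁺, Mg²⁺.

Mg²⁺ (Z=12, 10 e⁻), Na⁺ (Z=11, 10 e⁻), F⁻ (Z=9, 10 e⁻), O²⁻ (Z=8, 10 e⁻), Se²⁻ (Z=34, 36 e⁻), Te²⁻ (Z=52, 54 e⁻). Mg²⁺ < Na⁺ (isoelectronic, higher Z=12 is smaller); Na⁺ < F⁻ (both 10 e⁻, Z=11>9); F⁻ < O²⁻ (both 10 e⁻, Z=9>8); O²⁻ < Se²⁻ (same group, 2 shells fewer); Se²⁻ < Te²⁻ (same group, period 4 vs 5).
Relative to Se²⁻, the ions that are smaller are Mg²⁺, Na⁺, F⁻, O²⁻. So 4 are smaller.

4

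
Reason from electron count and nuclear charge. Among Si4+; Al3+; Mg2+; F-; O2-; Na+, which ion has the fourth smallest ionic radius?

Na+

Isoelectronic series (10 e⁻ each). Size is set by nuclear charge: more protons means a smaller ion. Si4+ (Z=14), Al3+ (Z=13), Mg2+ (Z=12), Na+ (Z=11), F- (Z=9), O2- (Z=8).
Ordering: Si4+ < Al3+ < Mg2+ < Na+ < F- < O2-. The fourth smallest is Na+.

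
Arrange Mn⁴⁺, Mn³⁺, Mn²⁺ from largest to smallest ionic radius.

Same element, different charge: the more highly charged cation has fewer electrons and a greater effective nuclear charge per electron, making Mn⁴⁺ the smallest.

Mn²⁺ > Mn³⁺ > Mn⁴⁺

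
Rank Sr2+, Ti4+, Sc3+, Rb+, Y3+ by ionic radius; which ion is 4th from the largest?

Sc3+

Work out protons and electrons: Ti4+: 18 e⁻, Z=22, Sc3+: 18 e⁻, Z=21, Y3+: 36 e⁻, Z=39, Sr2+: 36 e⁻, Z=38, Rb+: 36 e⁻, Z=37. Ti4+ < Sc3+ (both 18 e⁻, Z=22>21); Sc3+ < Y3+ (same group, 1 shell fewer); Y3+ < Sr2+ (isoelectronic, higher Z=39 is smaller); Sr2+ < Rb+ (both 36 e⁻, Z=38>37).
So the order is Ti4+ < Sc3+ < Y3+ < Sr2+ < Rb+; the 4th-largest ion is Sc3+.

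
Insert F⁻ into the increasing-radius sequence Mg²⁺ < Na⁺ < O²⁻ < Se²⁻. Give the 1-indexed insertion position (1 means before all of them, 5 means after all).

3

Electron counts and nuclear charges: Mg²⁺ has 10 e⁻ (Z=12), Na⁺ has 10 e⁻ (Z=11), F⁻ has 10 e⁻ (Z=9), O²⁻ has 10 e⁻ (Z=8), Se²⁻ has 36 e⁻ (Z=34). Mg²⁺ < Na⁺ (both 10 e⁻, Z=12>11); Na⁺ < F⁻ (isoelectronic, higher Z=11 is smaller); F⁻ < O²⁻ (both 10 e⁻, Z=9>8); O²⁻ < Se²⁻ (same group, 2 shells fewer).
Merged order: Mg²⁺ < Na⁺ < F⁻ < O²⁻ < Se²⁻ — F⁻ is number 3.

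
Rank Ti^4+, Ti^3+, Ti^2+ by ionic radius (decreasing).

Ti^2+ > Ti^3+ > Ti^4+

For a single element, ionic radius drops as positive charge rises — Ti^4+ < Ti^2+.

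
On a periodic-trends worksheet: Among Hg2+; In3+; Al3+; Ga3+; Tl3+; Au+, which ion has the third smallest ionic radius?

In3+

First list Z and electron count for each: Al3+: 10 e⁻, Z=13, Ga3+: 28 e⁻, Z=31, In3+: 46 e⁻, Z=49, Tl3+: 78 e⁻, Z=81, Hg2+: 78 e⁻, Z=80, Au+: 78 e⁻, Z=79. Al3+ < Ga3+ (same group, 1 shell fewer); Ga3+ < In3+ (same group, period 4 vs 5); In3+ < Tl3+ (same group, period 5 vs 6); Tl3+ < Hg2+ (isoelectronic, higher Z=81 is smaller); Hg2+ < Au+ (isoelectronic, higher Z=80 is smaller).
So the order is Al3+ < Ga3+ < In3+ < Tl3+ < Hg2+ < Au+; the 3rd-smallest ion is In3+.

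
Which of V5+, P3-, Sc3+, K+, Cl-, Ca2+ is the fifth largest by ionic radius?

Sc3+

Each ion has 18 electrons. The ranking follows nuclear charge in reverse — greater Z gives a smaller radius. V5+ (Z=23), Sc3+ (Z=21), Ca2+ (Z=20), K+ (Z=19), Cl- (Z=17), P3- (Z=15).
Ordering: V5+ < Sc3+ < Ca2+ < K+ < Cl- < P3-. The fifth largest is Sc3+.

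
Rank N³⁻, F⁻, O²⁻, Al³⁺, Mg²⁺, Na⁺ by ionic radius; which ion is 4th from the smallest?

These species are isoelectronic with 10 electrons. The only difference is the number of protons: Al³⁺ (Z=13), Mg²⁺ (Z=12), Na⁺ (Z=11), F⁻ (Z=9), O²⁻ (Z=8), N³⁻ (Z=7). The strongest nuclear pull (Al³⁺) gives the smallest ion.
Ordering: Al³⁺ < Mg²⁺ < Na⁺ < F⁻ < O²⁻ < N³⁻. The 4th smallest is F⁻.

F⁻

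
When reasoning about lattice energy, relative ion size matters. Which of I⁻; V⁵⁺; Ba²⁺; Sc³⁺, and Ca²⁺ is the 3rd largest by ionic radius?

Ca²⁺

First list Z and electron count for each: V⁵⁺ has 18 e⁻ (Z=23), Sc³⁺ has 18 e⁻ (Z=21), Ca²⁺ has 18 e⁻ (Z=20), Ba²⁺ has 54 e⁻ (Z=56), I⁻ has 54 e⁻ (Z=53). V⁵⁺ < Sc³⁺ (isoelectronic, higher Z=23 is smaller); Sc³⁺ < Ca²⁺ (isoelectronic, higher Z=21 is smaller); Ca²⁺ < Ba²⁺ (same group, 2 shells fewer); Ba²⁺ < I⁻ (isoelectronic, higher Z=56 is smaller).
Ordering: V⁵⁺ < Sc³⁺ < Ca²⁺ < Ba²⁺ < I⁻. The 3rd largest is Ca²⁺.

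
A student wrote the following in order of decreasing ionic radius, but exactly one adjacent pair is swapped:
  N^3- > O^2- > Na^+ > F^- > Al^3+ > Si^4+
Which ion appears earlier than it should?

Compare adjacent ions: Na^+ and F^- share 10 electrons; the higher nuclear charge on Na (Z=11) contracts it more, so Na^+ < F^- — yet in this decreasing list Na^+ sits before F^-. Nothing else is reversed, so Na^+ should move one place to the right.

Na^+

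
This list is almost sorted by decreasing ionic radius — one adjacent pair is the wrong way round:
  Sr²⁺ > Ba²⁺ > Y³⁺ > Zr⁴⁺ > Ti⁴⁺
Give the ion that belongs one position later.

Sr²⁺

Check each adjacent pair. Sr²⁺ and Ba²⁺ are reversed: same group and charge — period 5 sits above period 6, so Sr²⁺ is smaller. No other neighbouring pair contradicts the periodic trends, so Sr²⁺ is the ion listed too early.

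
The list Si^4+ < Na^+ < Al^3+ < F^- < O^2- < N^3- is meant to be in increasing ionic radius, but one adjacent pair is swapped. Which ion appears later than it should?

Al^3+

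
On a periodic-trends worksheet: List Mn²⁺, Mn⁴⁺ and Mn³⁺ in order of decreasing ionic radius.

Mn²⁺ > Mn³⁺ > Mn⁴⁺

Same element, different charge: the more highly charged cation has fewer electrons and a greater effective nuclear charge per electron, making Mn⁴⁺ the smallest.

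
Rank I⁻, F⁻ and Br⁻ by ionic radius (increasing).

F⁻ < Br⁻ < I⁻

All are in the same group with charge -1. Radius grows down the group as n (the outermost shell) increases.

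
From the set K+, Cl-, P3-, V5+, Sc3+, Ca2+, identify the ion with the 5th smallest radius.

Cl-

Isoelectronic series (18 e⁻ each). Size is set by nuclear charge: more protons means a smaller ion. V5+ (Z=23), Sc3+ (Z=21), Ca2+ (Z=20), K+ (Z=19), Cl- (Z=17), P3- (Z=15).
Ordering: V5+ < Sc3+ < Ca2+ < K+ < Cl- < P3-. The 5th smallest is Cl-.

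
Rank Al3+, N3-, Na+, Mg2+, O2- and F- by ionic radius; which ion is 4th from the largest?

Isoelectronic series (10 e⁻ each). Size is set by nuclear charge: more protons means a smaller ion. Al3+ (Z=13), Mg2+ (Z=12), Na+ (Z=11), F- (Z=9), O2- (Z=8), N3- (Z=7).
So the order is Al3+ < Mg2+ < Na+ < F- < O2- < N3-; the 4th-largest ion is Na+.

Na+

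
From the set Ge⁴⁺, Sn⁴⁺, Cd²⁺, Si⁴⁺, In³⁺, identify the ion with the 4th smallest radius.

First list Z and electron count for each: Si⁴⁺ (Z=14, 10 e⁻), Ge⁴⁺ (Z=32, 28 e⁻), Sn⁴⁺ (Z=50, 46 e⁻), In³⁺ (Z=49, 46 e⁻), Cd²⁺ (Z=48, 46 e⁻). Si⁴⁺ < Ge⁴⁺ (same group, period 3 vs 4); Ge⁴⁺ < Sn⁴⁺ (same group, 1 shell fewer); Sn⁴⁺ < In³⁺ (both 46 e⁻, Z=50>49); In³⁺ < Cd²⁺ (both 46 e⁻, Z=49>48).
Ordering: Si⁴⁺ < Ge⁴⁺ < Sn⁴⁺ < In³⁺ < Cd²⁺. The 4th smallest is In³⁺.

In³⁺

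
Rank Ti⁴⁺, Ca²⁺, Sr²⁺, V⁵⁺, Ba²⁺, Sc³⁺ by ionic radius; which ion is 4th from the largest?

First list Z and electron count for each: V⁵⁺: 18 e⁻, Z=23, Ti⁴⁺: 18 e⁻, Z=22, Sc³⁺: 18 e⁻, Z=21, Ca²⁺: 18 e⁻, Z=20, Sr²⁺: 36 e⁻, Z=38, Ba²⁺: 54 e⁻, Z=56. V⁵⁺ < Ti⁴⁺ (isoelectronic, higher Z=23 is smaller); Ti⁴⁺ < Sc³⁺ (both 18 e⁻, Z=22>21); Sc³⁺ < Ca²⁺ (isoelectronic, higher Z=21 is smaller); Ca²⁺ < Sr²⁺ (same group, 1 shell fewer); Sr²⁺ < Ba²⁺ (same group, 1 shell fewer).
Ordering: V⁵⁺ < Ti⁴⁺ < Sc³⁺ < Ca²⁺ < Sr²⁺ < Ba²⁺. The 4th largest is Sc³⁺.

Sc³⁺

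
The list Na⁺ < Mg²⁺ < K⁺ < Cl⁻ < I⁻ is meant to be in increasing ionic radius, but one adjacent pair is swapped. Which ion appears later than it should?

Mg²⁺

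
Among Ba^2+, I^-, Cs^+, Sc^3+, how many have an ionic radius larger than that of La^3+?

3

Electron counts and nuclear charges: Sc^3+ has 18 e⁻ (Z=21), La^3+ has 54 e⁻ (Z=57), Ba^2+ has 54 e⁻ (Z=56), Cs^+ has 54 e⁻ (Z=55), I^- has 54 e⁻ (Z=53). Sc^3+ < La^3+ (same group, 2 shells fewer); La^3+ < Ba^2+ (isoelectronic, higher Z=57 is smaller); Ba^2+ < Cs^+ (isoelectronic, higher Z=56 is smaller); Cs^+ < I^- (both 54 e⁻, Z=55>53).
Overall: Sc^3+ < La^3+ < Ba^2+ < Cs^+ < I^-. La^3+ has 1 below it and 3 above. That's 3.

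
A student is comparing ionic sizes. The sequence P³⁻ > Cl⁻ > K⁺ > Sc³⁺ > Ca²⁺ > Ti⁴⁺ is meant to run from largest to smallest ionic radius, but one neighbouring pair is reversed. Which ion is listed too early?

Compare adjacent ions: they are isoelectronic (18 e⁻) and Sc has more protons than Ca (21 vs 20), making Sc³⁺ smaller — yet in this decreasing list Sc³⁺ sits before Ca²⁺. Nothing else is reversed, so Sc³⁺ should move one place to the right.

Sc³⁺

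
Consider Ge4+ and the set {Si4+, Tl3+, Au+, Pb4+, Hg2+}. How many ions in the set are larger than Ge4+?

4

Si4+ (Z=14, 10 e⁻), Ge4+ (Z=32, 28 e⁻), Pb4+ (Z=82, 78 e⁻), Tl3+ (Z=81, 78 e⁻), Hg2+ (Z=80, 78 e⁻), Au+ (Z=79, 78 e⁻). Si4+ < Ge4+ (same group, 1 shell fewer); Ge4+ < Pb4+ (same group, 2 shells fewer); Pb4+ < Tl3+ (both 78 e⁻, Z=82>81); Tl3+ < Hg2+ (isoelectronic, higher Z=81 is smaller); Hg2+ < Au+ (isoelectronic, higher Z=80 is smaller).
Placing each against Ge4+: smaller — Si4+; larger — Pb4+, Tl3+, Hg2+, Au+. That's 4.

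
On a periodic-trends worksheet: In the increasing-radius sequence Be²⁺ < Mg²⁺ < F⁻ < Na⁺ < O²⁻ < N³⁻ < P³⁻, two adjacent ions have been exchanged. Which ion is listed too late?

Na⁺

The pair F⁻, Na⁺ is the wrong way round — both have 10 electrons but Z(Na)=11 > Z(F)=9, so Na⁺ should be the smaller of the two. All other adjacent pairs agree with periodic trends, so Na⁺ is the misplaced ion.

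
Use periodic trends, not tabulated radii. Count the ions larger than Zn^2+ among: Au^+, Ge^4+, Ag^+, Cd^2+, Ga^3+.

Tabulating Z and e⁻: Ge^4+: 28 e⁻, Z=32, Ga^3+: 28 e⁻, Z=31, Zn^2+: 28 e⁻, Z=30, Cd^2+: 46 e⁻, Z=48, Ag^+: 46 e⁻, Z=47, Au^+: 78 e⁻, Z=79. Ge^4+ < Ga^3+ (isoelectronic, higher Z=32 is smaller); Ga^3+ < Zn^2+ (isoelectronic, higher Z=31 is smaller); Zn^2+ < Cd^2+ (same group, period 4 vs 5); Cd^2+ < Ag^+ (isoelectronic, higher Z=48 is smaller); Ag^+ < Au^+ (same group, 1 shell fewer).
Relative to Zn^2+, the ions that are larger are Cd^2+, Ag^+, Au^+. That's 3.

3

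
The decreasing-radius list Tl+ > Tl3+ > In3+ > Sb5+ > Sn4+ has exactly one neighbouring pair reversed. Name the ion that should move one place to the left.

Sn4+

Compare adjacent ions: both have 46 electrons but Z(Sb)=51 > Z(Sn)=50, so Sb5+ should be the smaller of the two — yet in this decreasing list Sb5+ sits before Sn4+. Nothing else is reversed, so Sn4+ should move one place to the left.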